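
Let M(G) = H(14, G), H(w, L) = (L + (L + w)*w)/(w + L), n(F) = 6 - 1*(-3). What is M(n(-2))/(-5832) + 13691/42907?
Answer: 1822253759/5755373352 ≈ 0.31662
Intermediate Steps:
n(F) = 9 (n(F) = 6 + 3 = 9)
H(w, L) = (L + w*(L + w))/(L + w)
M(G) = (196 + 15*G)/(14 + G) (M(G) = (G + 14**2 + G*14)/(G + 14) = (G + 196 + 14*G)/(14 + G) = (196 + 15*G)/(14 + G))
M(n(-2))/(-5832) + 13691/42907 = ((196 + 15*9)/(14 + 9))/(-5832) + 13691/42907 = ((196 + 135)/23)*(-1/5832) + 13691*(1/42907) = ((1/23)*331)*(-1/5832) + 13691/42907 = (331/23)*(-1/5832) + 13691/42907 = -331/134136 + 13691/42907 = 1822253759/5755373352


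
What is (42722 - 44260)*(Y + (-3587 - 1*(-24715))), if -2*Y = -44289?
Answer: -66553105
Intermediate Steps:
Y = 44289/2 (Y = -½*(-44289) = 44289/2 ≈ 22145.)
(42722 - 44260)*(Y + (-3587 - 1*(-24715))) = (42722 - 44260)*(44289/2 + (-3587 - 1*(-24715))) = -1538*(44289/2 + (-3587 + 24715)) = -1538*(44289/2 + 21128) = -1538*86545/2 = -66553105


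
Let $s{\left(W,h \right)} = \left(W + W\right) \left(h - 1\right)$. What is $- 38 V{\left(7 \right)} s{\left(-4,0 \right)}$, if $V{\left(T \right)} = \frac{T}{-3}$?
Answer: $\frac{2128}{3} \approx 709.33$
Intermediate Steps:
$V{\left(T \right)} = - \frac{T}{3}$ ($V{\left(T \right)} = T \left(- \frac{1}{3}\right) = - \frac{T}{3}$)
$s{\left(W,h \right)} = 2 W \left(-1 + h\right)$
$- 38 V{\left(7 \right)} s{\left(-4,0 \right)} = - 38 \left(\left(- \frac{1}{3}\right) 7\right) 2 \left(-4\right) \left(-1 + 0\right) = \left(-38\right) \left(- \frac{7}{3}\right) 2 \left(-4\right) \left(-1\right) = \frac{266}{3} \cdot 8 = \frac{2128}{3}$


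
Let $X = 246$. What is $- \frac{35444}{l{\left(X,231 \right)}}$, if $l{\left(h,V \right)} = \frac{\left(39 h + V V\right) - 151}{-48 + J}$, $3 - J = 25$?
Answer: $\frac{88610}{2243} \approx 39.505$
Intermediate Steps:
$J = -22$ ($J = 3 - 25 = -22$)
$l{\left(h,V \right)} = \frac{151}{70} - \frac{39 h}{70} - \frac{V^{2}}{70}$ ($l{\left(h,V \right)} = \frac{\left(39 h + V V\right) - 151}{-48 - 22} = \frac{\left(39 h + V^{2}\right) - 151}{-70} = \left(\left(V^{2} + 39 h\right) - 151\right) \left(- \frac{1}{70}\right) = \left(-151 + V^{2} + 39 h\right) \left(- \frac{1}{70}\right) = \frac{151}{70} - \frac{39 h}{70} - \frac{V^{2}}{70}$)
$- \frac{35444}{l{\left(X,231 \right)}} = - \frac{35444}{\frac{151}{70} - \frac{4797}{35} - \frac{231^{2}}{70}} = - \frac{35444}{\frac{151}{70} - \frac{4797}{35} - \frac{7623}{10}} = - \frac{35444}{- \frac{4486}{5}} = \left(-35444\right) \left(- \frac{5}{4486}\right) = \frac{88610}{2243}$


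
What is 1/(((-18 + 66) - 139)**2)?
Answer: 1/8281 ≈ 0.00012076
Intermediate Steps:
1/(((-18 + 66) - 139)**2) = 1/((48 - 139)**2) = 1/((-91)**2) = 1/8281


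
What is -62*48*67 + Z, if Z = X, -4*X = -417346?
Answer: -190111/2 ≈ -95056.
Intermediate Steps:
X = 208673/2 (X = -¼*(-417346) = 208673/2 ≈ 1.0434e+5)
Z = 208673/2 ≈ 1.0434e+5
-62*48*67 + Z = -62*48*67 + 208673/2 = -2976*67 + 208673/2 = -199392 + 208673/2 = -190111/2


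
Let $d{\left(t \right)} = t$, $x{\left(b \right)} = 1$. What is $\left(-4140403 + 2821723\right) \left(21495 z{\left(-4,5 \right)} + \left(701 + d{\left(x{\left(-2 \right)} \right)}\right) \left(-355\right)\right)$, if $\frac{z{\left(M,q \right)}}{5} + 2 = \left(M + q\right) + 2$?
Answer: $186903109800$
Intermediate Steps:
$z{\left(M,q \right)} = 5 M + 5 q$ ($z{\left(M,q \right)} = -10 + 5 \left(\left(M + q\right) + 2\right) = -10 + 5 \left(2 + M + q\right) = -10 + \left(10 + 5 M + 5 q\right) = 5 M + 5 q$)
$\left(-4140403 + 2821723\right) \left(21495 z{\left(-4,5 \right)} + \left(701 + d{\left(x{\left(-2 \right)} \right)}\right) \left(-355\right)\right) = \left(-4140403 + 2821723\right) \left(21495 \left(5 \left(-4\right) + 5 \cdot 5\right) + \left(701 + 1\right) \left(-355\right)\right) = - 1318680 \left(21495 \left(-20 + 25\right) + 702 \left(-355\right)\right) = - 1318680 \left(21495 \cdot 5 - 249210\right) = - 1318680 \left(107475 - 249210\right) = \left(-1318680\right) \left(-141735\right) = 186903109800$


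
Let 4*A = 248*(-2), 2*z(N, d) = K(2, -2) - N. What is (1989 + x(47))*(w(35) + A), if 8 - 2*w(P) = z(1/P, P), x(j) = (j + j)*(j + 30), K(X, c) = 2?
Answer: -155650263/140 ≈ -1.1118e+6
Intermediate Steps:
x(j) = 2*j*(30 + j) (x(j) = (2*j)*(30 + j) = 2*j*(30 + j))
z(N, d) = 1 - N/2 (z(N, d) = (2 - N)/2 = 1 - N/2)
w(P) = 7/2 + 1/(4*P) (w(P) = 4 - (1 - 1/(2*P))/2 = 4 + (-½ + 1/(4*P)) = 7/2 + 1/(4*P))
A = -124 (A = (248*(-2))/4 = (¼)*(-496) = -124)
(1989 + x(47))*(w(35) + A) = (1989 + 2*47*(30 + 47))*((¼)*(1 + 14*35)/35 - 124) = (1989 + 2*47*77)*((¼)*(1/35)*(1 + 490) - 124) = (1989 + 7238)*((¼)*(1/35)*491 - 124) = 9227*(491/140 - 124) = 9227*(-16869/140) = -155650263/140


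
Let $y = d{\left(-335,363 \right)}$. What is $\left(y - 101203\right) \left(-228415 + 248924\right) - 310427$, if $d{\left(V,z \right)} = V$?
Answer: $-2082753269$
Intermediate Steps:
$y = -335$
$\left(y - 101203\right) \left(-228415 + 248924\right) - 310427 = \left(-335 - 101203\right) \left(-228415 + 248924\right) - 310427 = \left(-101538\right) 20509 - 310427 = -2082442842 - 310427 = -2082753269$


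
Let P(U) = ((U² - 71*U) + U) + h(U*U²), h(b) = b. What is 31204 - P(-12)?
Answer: 31948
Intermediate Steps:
P(U) = U² + U³ - 70*U (P(U) = ((U² - 71*U) + U) + U*U² = (U² - 70*U) + U³ = U² + U³ - 70*U)
31204 - P(-12) = 31204 - (-12)*(-70 - 12 + (-12)²) = 31204 - (-12)*(-70 - 12 + 144) = 31204 - (-12)*62 = 31204 - 1*(-744) = 31204 + 744 = 31948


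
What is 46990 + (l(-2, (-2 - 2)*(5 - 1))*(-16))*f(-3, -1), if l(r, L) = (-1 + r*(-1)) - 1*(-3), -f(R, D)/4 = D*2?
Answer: 46478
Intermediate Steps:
f(R, D) = -8*D (f(R, D) = -4*D*2 = -8*D)
l(r, L) = 2 - r (l(r, L) = (-1 - r) + 3 = 2 - r)
46990 + (l(-2, (-2 - 2)*(5 - 1))*(-16))*f(-3, -1) = 46990 + ((2 - 1*(-2))*(-16))*(-8*(-1)) = 46990 + ((2 + 2)*(-16))*8 = 46990 + (4*(-16))*8 = 46990 - 64*8 = 46990 - 512 = 46478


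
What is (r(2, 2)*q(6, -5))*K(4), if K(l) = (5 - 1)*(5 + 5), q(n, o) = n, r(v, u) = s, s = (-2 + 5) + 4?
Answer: 1680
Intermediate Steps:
s = 7 (s = 3 + 4 = 7)
r(v, u) = 7
K(l) = 40 (K(l) = 4*10 = 40)
(r(2, 2)*q(6, -5))*K(4) = (7*6)*40 = 42*40 = 1680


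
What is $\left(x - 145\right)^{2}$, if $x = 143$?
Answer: $4$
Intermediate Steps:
$\left(x - 145\right)^{2} = \left(143 - 145\right)^{2} = \left(-2\right)^{2} = 4$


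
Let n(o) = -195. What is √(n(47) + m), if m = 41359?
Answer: 2*√10291 ≈ 202.89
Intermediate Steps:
√(n(47) + m) = √(-195 + 41359) = √41164 = 2*√10291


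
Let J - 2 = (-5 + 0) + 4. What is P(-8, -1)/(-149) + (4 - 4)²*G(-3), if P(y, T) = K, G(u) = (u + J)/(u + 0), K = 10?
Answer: -10/149 ≈ -0.067114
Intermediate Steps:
J = 1 (J = 2 + ((-5 + 0) + 4) = 2 + (-5 + 4) = 2 - 1 = 1)
G(u) = (1 + u)/u (G(u) = (u + 1)/(u + 0) = (1 + u)/u)
P(y, T) = 10
P(-8, -1)/(-149) + (4 - 4)²*G(-3) = 10/(-149) + (4 - 4)²*((1 - 3)/(-3)) = 10*(-1/149) + 0²*(-⅓*(-2)) = -10/149 + 0*(⅔) = -10/149 + 0 = -10/149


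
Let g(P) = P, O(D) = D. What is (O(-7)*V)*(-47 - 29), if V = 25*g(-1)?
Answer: -13300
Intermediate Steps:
V = -25 (V = 25*(-1) = -25)
(O(-7)*V)*(-47 - 29) = (-7*(-25))*(-47 - 29) = 175*(-76) = -13300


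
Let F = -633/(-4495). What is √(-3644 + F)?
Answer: I*√73624265765/4495 ≈ 60.364*I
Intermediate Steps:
F = 633/4495 (F = -633*(-1/4495) = 633/4495 ≈ 0.14082)
√(-3644 + F) = √(-3644 + 633/4495) = √(-16379147/4495) = I*√73624265765/4495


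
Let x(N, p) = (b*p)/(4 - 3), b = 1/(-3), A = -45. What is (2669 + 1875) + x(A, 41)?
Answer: 13591/3 ≈ 4530.3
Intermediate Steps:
b = -⅓ ≈ -0.33333
x(N, p) = -p/3 (x(N, p) = (-p/3)/(4 - 3) = -p/3/1 = -p/3*1 = -p/3)
(2669 + 1875) + x(A, 41) = (2669 + 1875) - ⅓*41 = 4544 - 41/3 = 13591/3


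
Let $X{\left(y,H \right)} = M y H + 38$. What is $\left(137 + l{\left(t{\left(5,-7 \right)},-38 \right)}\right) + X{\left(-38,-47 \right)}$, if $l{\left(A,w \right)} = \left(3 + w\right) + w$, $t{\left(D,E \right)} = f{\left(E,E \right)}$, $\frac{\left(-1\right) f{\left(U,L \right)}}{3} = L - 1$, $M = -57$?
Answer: $-101700$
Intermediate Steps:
$f{\left(U,L \right)} = 3 - 3 L$ ($f{\left(U,L \right)} = - 3 \left(L - 1\right) = - 3 \left(-1 + L\right) = 3 - 3 L$)
$t{\left(D,E \right)} = 3 - 3 E$
$X{\left(y,H \right)} = 38 - 57 H y$ ($X{\left(y,H \right)} = - 57 y H + 38 = - 57 H y + 38 = 38 - 57 H y$)
$l{\left(A,w \right)} = 3 + 2 w$
$\left(137 + l{\left(t{\left(5,-7 \right)},-38 \right)}\right) + X{\left(-38,-47 \right)} = \left(137 + \left(3 + 2 \left(-38\right)\right)\right) + \left(38 - \left(-2679\right) \left(-38\right)\right) = \left(137 + \left(3 - 76\right)\right) + \left(38 - 101802\right) = \left(137 - 73\right) - 101764 = 64 - 101764 = -101700$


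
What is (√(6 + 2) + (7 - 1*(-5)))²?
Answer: 152 + 48*√2 ≈ 219.88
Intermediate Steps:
(√(6 + 2) + (7 - 1*(-5)))² = (√8 + (7 + 5))² = (2*√2 + 12)² = (12 + 2*√2)²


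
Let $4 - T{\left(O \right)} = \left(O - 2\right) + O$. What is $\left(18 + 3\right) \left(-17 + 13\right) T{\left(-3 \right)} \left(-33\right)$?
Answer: $33264$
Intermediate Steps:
$T{\left(O \right)} = 6 - 2 O$ ($T{\left(O \right)} = 4 - \left(\left(O - 2\right) + O\right) = 4 - \left(\left(-2 + O\right) + O\right) = 4 - \left(-2 + 2 O\right) = 6 - 2 O$)
$\left(18 + 3\right) \left(-17 + 13\right) T{\left(-3 \right)} \left(-33\right) = \left(18 + 3\right) \left(-17 + 13\right) \left(6 - -6\right) \left(-33\right) = 21 \left(-4\right) \left(6 + 6\right) \left(-33\right) = \left(-84\right) 12 \left(-33\right) = \left(-1008\right) \left(-33\right) = 33264$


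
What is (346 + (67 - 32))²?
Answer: 145161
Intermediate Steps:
(346 + (67 - 32))² = (346 + 35)² = 381² = 145161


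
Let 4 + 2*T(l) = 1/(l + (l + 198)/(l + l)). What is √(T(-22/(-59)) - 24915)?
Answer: I*√6154315545930/15716 ≈ 157.85*I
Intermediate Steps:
T(l) = -2 + 1/(2*(l + (198 + l)/(2*l))) (T(l) = -2 + 1/(2*(l + (l + 198)/(l + l))) = -2 + 1/(2*(l + (198 + l)/((2*l)))) = -2 + 1/(2*(l + (198 + l)*(1/(2*l)))) = -2 + 1/(2*(l + (198 + l)/(2*l))))
√(T(-22/(-59)) - 24915) = √((-396 - (-22)/(-59) - 4*(-22/(-59))²)/(198 - 22/(-59) + 2*(-22/(-59))²) - 24915) = √((-396 - (-22)*(-1)/59 - 4*(-22*(-1/59))²)/(198 - 22*(-1/59) + 2*(-22*(-1/59))²) - 24915) = √((-396 - 1*22/59 - 4*(22/59)²)/(198 + 22/59 + 2*(22/59)²) - 24915) = √((-396 - 22/59 - 4*484/3481)/(198 + 22/59 + 2*(484/3481)) - 24915) = √((-396 - 22/59 - 1936/3481)/(198 + 22/59 + 968/3481) - 24915) = √(-1381710/3481/(691504/3481) - 24915) = √((3481/691504)*(-1381710/3481) - 24915) = √(-62805/31432 - 24915) = √(-783191085/31432) = I*√6154315545930/15716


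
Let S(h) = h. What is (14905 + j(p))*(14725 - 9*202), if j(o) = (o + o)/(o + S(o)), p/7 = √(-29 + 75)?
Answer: 192391742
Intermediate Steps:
p = 7*√46 (p = 7*√(-29 + 75) = 7*√46 ≈ 47.476)
j(o) = 1 (j(o) = (o + o)/(o + o) = (2*o)/((2*o)) = (2*o)*(1/(2*o)) = 1)
(14905 + j(p))*(14725 - 9*202) = (14905 + 1)*(14725 - 9*202) = 14906*(14725 - 1818) = 14906*12907 = 192391742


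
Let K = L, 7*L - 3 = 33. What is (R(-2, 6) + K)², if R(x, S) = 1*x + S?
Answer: 4096/49 ≈ 83.592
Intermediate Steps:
L = 36/7 (L = 3/7 + (⅐)*33 = 3/7 + 33/7 = 36/7 ≈ 5.1429)
R(x, S) = S + x (R(x, S) = x + S = S + x)
K = 36/7 ≈ 5.1429
(R(-2, 6) + K)² = ((6 - 2) + 36/7)² = (4 + 36/7)² = (64/7)² = 4096/49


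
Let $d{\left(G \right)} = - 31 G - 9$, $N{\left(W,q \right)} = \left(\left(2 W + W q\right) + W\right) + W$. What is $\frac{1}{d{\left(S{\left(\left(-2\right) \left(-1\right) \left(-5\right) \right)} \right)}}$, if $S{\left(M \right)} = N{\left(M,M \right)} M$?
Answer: $\frac{1}{18591} \approx 5.3789 \cdot 10^{-5}$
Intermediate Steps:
$N{\left(W,q \right)} = 4 W + W q$ ($N{\left(W,q \right)} = \left(3 W + W q\right) + W = 4 W + W q$)
$S{\left(M \right)} = M^{2} \left(4 + M\right)$ ($S{\left(M \right)} = M \left(4 + M\right) M = M^{2} \left(4 + M\right)$)
$d{\left(G \right)} = -9 - 31 G$
$\frac{1}{d{\left(S{\left(\left(-2\right) \left(-1\right) \left(-5\right) \right)} \right)}} = \frac{1}{-9 - 31 \left(\left(-2\right) \left(-1\right) \left(-5\right)\right)^{2} \left(4 + \left(-2\right) \left(-1\right) \left(-5\right)\right)} = \frac{1}{-9 - 31 \left(2 \left(-5\right)\right)^{2} \left(4 + 2 \left(-5\right)\right)} = \frac{1}{-9 - 31 \left(-10\right)^{2} \left(4 - 10\right)} = \frac{1}{-9 - 31 \cdot 100 \left(-6\right)} = \frac{1}{-9 - -18600} = \frac{1}{-9 + 18600} = \frac{1}{18591}$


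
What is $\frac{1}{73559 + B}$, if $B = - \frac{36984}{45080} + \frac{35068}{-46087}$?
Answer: $\frac{11291315}{830559984938} \approx 1.3595 \cdot 10^{-5}$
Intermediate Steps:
$B = - \frac{17855147}{11291315}$ ($B = \left(-36984\right) \frac{1}{45080} + 35068 \left(- \frac{1}{46087}\right) = - \frac{201}{245} - \frac{35068}{46087} = - \frac{17855147}{11291315} \approx -1.5813$)
$\frac{1}{73559 + B} = \frac{1}{73559 - \frac{17855147}{11291315}} = \frac{1}{\frac{830559984938}{11291315}} = \frac{11291315}{830559984938}$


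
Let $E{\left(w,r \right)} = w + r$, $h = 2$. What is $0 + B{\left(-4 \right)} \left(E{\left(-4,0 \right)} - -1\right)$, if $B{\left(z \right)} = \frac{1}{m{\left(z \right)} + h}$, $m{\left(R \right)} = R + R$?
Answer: $\frac{1}{2} \approx 0.5$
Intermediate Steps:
$m{\left(R \right)} = 2 R$
$E{\left(w,r \right)} = r + w$
$B{\left(z \right)} = \frac{1}{2 + 2 z}$ ($B{\left(z \right)} = \frac{1}{2 z + 2} = \frac{1}{2 + 2 z}$)
$0 + B{\left(-4 \right)} \left(E{\left(-4,0 \right)} - -1\right) = 0 + \frac{1}{2 \left(1 - 4\right)} \left(\left(0 - 4\right) - -1\right) = 0 + \frac{1}{2 \left(-3\right)} \left(-4 + 1\right) = 0 + \frac{1}{2} \left(- \frac{1}{3}\right) \left(-3\right) = 0 - - \frac{1}{2} = 0 + \frac{1}{2} = \frac{1}{2}$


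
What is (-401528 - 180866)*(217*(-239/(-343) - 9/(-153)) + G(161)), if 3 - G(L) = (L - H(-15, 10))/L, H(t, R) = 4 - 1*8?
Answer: -1851616892080/19159 ≈ -9.6645e+7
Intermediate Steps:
H(t, R) = -4 (H(t, R) = 4 - 8 = -4)
G(L) = 3 - (4 + L)/L (G(L) = 3 - (L - 1*(-4))/L = 3 - (L + 4)/L = 3 - (4 + L)/L)
(-401528 - 180866)*(217*(-239/(-343) - 9/(-153)) + G(161)) = (-401528 - 180866)*(217*(-239/(-343) - 9/(-153)) + (2 - 4/161)) = -582394*(217*(-239*(-1/343) - 9*(-1/153)) + (2 - 4*1/161)) = -582394*(217*(239/343 + 1/17) + (2 - 4/161)) = -582394*(217*(4406/5831) + 318/161) = -582394*(136586/833 + 318/161) = -582394*3179320/19159 = -1851616892080/19159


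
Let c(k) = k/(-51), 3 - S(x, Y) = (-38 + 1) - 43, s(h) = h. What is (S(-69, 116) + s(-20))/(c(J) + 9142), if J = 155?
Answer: 3213/466087 ≈ 0.0068936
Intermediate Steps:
S(x, Y) = 83 (S(x, Y) = 3 - ((-38 + 1) - 43) = 3 - (-37 - 43) = 3 - 1*(-80) = 3 + 80 = 83)
c(k) = -k/51 (c(k) = k*(-1/51) = -k/51)
(S(-69, 116) + s(-20))/(c(J) + 9142) = (83 - 20)/(-1/51*155 + 9142) = 63/(-155/51 + 9142) = 63/(466087/51) = 63*(51/466087) = 3213/466087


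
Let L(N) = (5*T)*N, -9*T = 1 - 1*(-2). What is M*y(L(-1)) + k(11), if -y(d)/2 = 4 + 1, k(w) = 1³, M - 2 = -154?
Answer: 1521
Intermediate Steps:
M = -152 (M = 2 - 154 = -152)
T = -⅓ (T = -(1 - 1*(-2))/9 = -(1 + 2)/9 = -⅑*3 = -⅓ ≈ -0.33333)
L(N) = -5*N/3 (L(N) = (5*(-⅓))*N = -5*N/3)
k(w) = 1
y(d) = -10 (y(d) = -2*(4 + 1) = -2*5 = -10)
M*y(L(-1)) + k(11) = -152*(-10) + 1 = 1520 + 1 = 1521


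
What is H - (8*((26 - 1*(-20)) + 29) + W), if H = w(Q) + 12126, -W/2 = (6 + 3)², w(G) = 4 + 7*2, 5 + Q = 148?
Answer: 11706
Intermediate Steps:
Q = 143 (Q = -5 + 148 = 143)
w(G) = 18 (w(G) = 4 + 14 = 18)
W = -162 (W = -2*(6 + 3)² = -2*9² = -2*81 = -162)
H = 12144 (H = 18 + 12126 = 12144)
H - (8*((26 - 1*(-20)) + 29) + W) = 12144 - (8*((26 - 1*(-20)) + 29) - 162) = 12144 - (8*((26 + 20) + 29) - 162) = 12144 - (8*(46 + 29) - 162) = 12144 - (8*75 - 162) = 12144 - (600 - 162) = 12144 - 1*438 = 12144 - 438 = 11706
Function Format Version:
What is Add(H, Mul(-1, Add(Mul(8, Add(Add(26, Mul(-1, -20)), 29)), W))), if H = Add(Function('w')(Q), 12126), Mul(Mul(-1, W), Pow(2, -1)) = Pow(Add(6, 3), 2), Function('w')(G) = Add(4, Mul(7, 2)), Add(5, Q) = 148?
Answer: 11706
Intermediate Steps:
Q = 143 (Q = Add(-5, 148) = 143)
Function('w')(G) = 18 (Function('w')(G) = Add(4, 14) = 18)
W = -162 (W = Mul(-2, Pow(Add(6, 3), 2)) = Mul(-2, Pow(9, 2)) = Mul(-2, 81) = -162)
H = 12144 (H = Add(18, 12126) = 12144)
Add(H, Mul(-1, Add(Mul(8, Add(Add(26, Mul(-1, -20)), 29)), W))) = Add(12144, Mul(-1, Add(Mul(8, Add(Add(26, Mul(-1, -20)), 29)), -162))) = Add(12144, Mul(-1, Add(Mul(8, Add(Add(26, 20), 29)), -162))) = Add(12144, Mul(-1, Add(Mul(8, Add(46, 29)), -162))) = Add(12144, Mul(-1, Add(Mul(8, 75), -162))) = Add(12144, Mul(-1, Add(600, -162))) = Add(12144, Mul(-1, 438)) = Add(12144, -438) = 11706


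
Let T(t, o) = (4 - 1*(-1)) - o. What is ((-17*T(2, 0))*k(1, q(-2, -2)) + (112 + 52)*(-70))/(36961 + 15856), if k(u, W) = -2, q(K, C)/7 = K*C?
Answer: -11310/52817 ≈ -0.21414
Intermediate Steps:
T(t, o) = 5 - o (T(t, o) = (4 + 1) - o = 5 - o)
q(K, C) = 7*C*K (q(K, C) = 7*(K*C) = 7*(C*K) = 7*C*K)
((-17*T(2, 0))*k(1, q(-2, -2)) + (112 + 52)*(-70))/(36961 + 15856) = (-17*(5 - 1*0)*(-2) + (112 + 52)*(-70))/(36961 + 15856) = (-17*(5 + 0)*(-2) + 164*(-70))/52817 = (-17*5*(-2) - 11480)*(1/52817) = (-85*(-2) - 11480)*(1/52817) = (170 - 11480)*(1/52817) = -11310*1/52817 = -11310/52817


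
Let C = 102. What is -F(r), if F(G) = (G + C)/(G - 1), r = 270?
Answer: -372/269 ≈ -1.3829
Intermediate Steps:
F(G) = (102 + G)/(-1 + G) (F(G) = (G + 102)/(G - 1) = (102 + G)/(-1 + G))
-F(r) = -(102 + 270)/(-1 + 270) = -372/269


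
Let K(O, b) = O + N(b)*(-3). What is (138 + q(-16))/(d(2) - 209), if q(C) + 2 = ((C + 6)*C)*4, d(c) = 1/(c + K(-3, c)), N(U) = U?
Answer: -679/183 ≈ -3.7104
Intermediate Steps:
K(O, b) = O - 3*b (K(O, b) = O + b*(-3) = O - 3*b)
d(c) = 1/(-3 - 2*c) (d(c) = 1/(c + (-3 - 3*c)) = 1/(-3 - 2*c))
q(C) = -2 + 4*C*(6 + C) (q(C) = -2 + ((C + 6)*C)*4 = -2 + ((6 + C)*C)*4 = -2 + (C*(6 + C))*4 = -2 + 4*C*(6 + C))
(138 + q(-16))/(d(2) - 209) = (138 + (-2 + 4*(-16)² + 24*(-16)))/(-1/(3 + 2*2) - 209) = (138 + (-2 + 4*256 - 384))/(-1/(3 + 4) - 209) = (138 + (-2 + 1024 - 384))/(-1/7 - 209) = (138 + 638)/(-1*⅐ - 209) = 776/(-⅐ - 209) = 776/(-1464/7) = 776*(-7/1464) = -679/183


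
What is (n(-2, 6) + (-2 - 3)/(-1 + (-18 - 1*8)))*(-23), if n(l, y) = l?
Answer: 1127/27 ≈ 41.741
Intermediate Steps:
(n(-2, 6) + (-2 - 3)/(-1 + (-18 - 1*8)))*(-23) = (-2 + (-2 - 3)/(-1 + (-18 - 1*8)))*(-23) = (-2 - 5/(-1 + (-18 - 8)))*(-23) = (-2 - 5/(-1 - 26))*(-23) = (-2 - 5/(-27))*(-23) = (-2 - 5*(-1/27))*(-23) = (-2 + 5/27)*(-23) = -49/27*(-23) = 1127/27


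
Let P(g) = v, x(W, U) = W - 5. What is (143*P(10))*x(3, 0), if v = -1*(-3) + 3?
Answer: -1716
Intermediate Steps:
x(W, U) = -5 + W
v = 6 (v = 3 + 3 = 6)
P(g) = 6
(143*P(10))*x(3, 0) = (143*6)*(-5 + 3) = 858*(-2) = -1716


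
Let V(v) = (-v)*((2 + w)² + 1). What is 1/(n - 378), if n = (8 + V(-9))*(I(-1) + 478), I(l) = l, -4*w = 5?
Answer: 16/162333 ≈ 9.8563e-5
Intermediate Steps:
w = -5/4 (w = -¼*5 = -5/4 ≈ -1.2500)
V(v) = -25*v/16 (V(v) = (-v)*((2 - 5/4)² + 1) = (-v)*((¾)² + 1) = (-v)*(9/16 + 1) = -v*(25/16) = -25*v/16)
n = 168381/16 (n = (8 - 25/16*(-9))*(-1 + 478) = (8 + 225/16)*477 = (353/16)*477 = 168381/16 ≈ 10524.)
1/(n - 378) = 1/(168381/16 - 378) = 1/(162333/16) = 16/162333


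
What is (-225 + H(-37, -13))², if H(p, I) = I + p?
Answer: 75625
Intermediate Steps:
(-225 + H(-37, -13))² = (-225 + (-13 - 37))² = (-225 - 50)² = (-275)² = 75625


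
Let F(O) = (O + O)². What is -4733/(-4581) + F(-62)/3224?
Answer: 345551/59553 ≈ 5.8024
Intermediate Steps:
F(O) = 4*O² (F(O) = (2*O)² = 4*O²)
-4733/(-4581) + F(-62)/3224 = -4733/(-4581) + (4*(-62)²)/3224 = -4733*(-1/4581) + (4*3844)*(1/3224) = 4733/4581 + 15376*(1/3224) = 4733/4581 + 62/13 = 345551/59553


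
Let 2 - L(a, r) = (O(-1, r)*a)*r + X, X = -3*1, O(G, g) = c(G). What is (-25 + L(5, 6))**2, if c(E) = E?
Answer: 100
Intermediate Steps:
O(G, g) = G
X = -3
L(a, r) = 5 + a*r (L(a, r) = 2 - ((-a)*r - 3) = 2 - (-a*r - 3) = 2 - (-3 - a*r) = 2 + (3 + a*r) = 5 + a*r)
(-25 + L(5, 6))**2 = (-25 + (5 + 5*6))**2 = (-25 + (5 + 30))**2 = (-25 + 35)**2 = 10**2 = 100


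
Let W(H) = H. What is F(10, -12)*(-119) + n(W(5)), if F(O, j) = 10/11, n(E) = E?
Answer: -1135/11 ≈ -103.18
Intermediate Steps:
F(O, j) = 10/11 (F(O, j) = 10*(1/11) = 10/11)
F(10, -12)*(-119) + n(W(5)) = (10/11)*(-119) + 5 = -1190/11 + 5 = -1135/11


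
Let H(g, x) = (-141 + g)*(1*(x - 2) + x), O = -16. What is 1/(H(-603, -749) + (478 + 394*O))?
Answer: 1/1110174 ≈ 9.0076e-7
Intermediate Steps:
H(g, x) = (-141 + g)*(-2 + 2*x) (H(g, x) = (-141 + g)*(1*(-2 + x) + x) = (-141 + g)*((-2 + x) + x) = (-141 + g)*(-2 + 2*x))
1/(H(-603, -749) + (478 + 394*O)) = 1/((282 - 282*(-749) - 2*(-603) + 2*(-603)*(-749)) + (478 + 394*(-16))) = 1/((282 + 211218 + 1206 + 903294) + (478 - 6304)) = 1/(1116000 - 5826) = 1/1110174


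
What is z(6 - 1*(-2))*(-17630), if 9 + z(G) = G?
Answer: 17630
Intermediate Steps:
z(G) = -9 + G
z(6 - 1*(-2))*(-17630) = (-9 + (6 - 1*(-2)))*(-17630) = (-9 + (6 + 2))*(-17630) = (-9 + 8)*(-17630) = -1*(-17630) = 17630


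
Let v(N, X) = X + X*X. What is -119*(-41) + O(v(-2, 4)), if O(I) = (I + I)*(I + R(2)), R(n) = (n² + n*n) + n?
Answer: 6079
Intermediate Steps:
v(N, X) = X + X²
R(n) = n + 2*n² (R(n) = (n² + n²) + n = 2*n² + n = n + 2*n²)
O(I) = 2*I*(10 + I) (O(I) = (I + I)*(I + 2*(1 + 2*2)) = (2*I)*(I + 2*(1 + 4)) = (2*I)*(I + 2*5) = (2*I)*(I + 10) = (2*I)*(10 + I) = 2*I*(10 + I))
-119*(-41) + O(v(-2, 4)) = -119*(-41) + 2*(4*(1 + 4))*(10 + 4*(1 + 4)) = 4879 + 2*(4*5)*(10 + 4*5) = 4879 + 2*20*(10 + 20) = 4879 + 2*20*30 = 4879 + 1200 = 6079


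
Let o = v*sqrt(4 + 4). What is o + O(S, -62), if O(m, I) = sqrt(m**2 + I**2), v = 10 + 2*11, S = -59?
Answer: 5*sqrt(293) + 64*sqrt(2) ≈ 176.10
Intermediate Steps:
v = 32 (v = 10 + 22 = 32)
o = 64*sqrt(2) (o = 32*sqrt(4 + 4) = 32*sqrt(8) = 32*(2*sqrt(2)) = 64*sqrt(2) ≈ 90.510)
O(m, I) = sqrt(I**2 + m**2)
o + O(S, -62) = 64*sqrt(2) + sqrt((-62)**2 + (-59)**2) = 64*sqrt(2) + sqrt(3844 + 3481) = 64*sqrt(2) + sqrt(7325) = 64*sqrt(2) + 5*sqrt(293) = 5*sqrt(293) + 64*sqrt(2)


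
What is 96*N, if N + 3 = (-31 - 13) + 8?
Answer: -3744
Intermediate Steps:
N = -39 (N = -3 + ((-31 - 13) + 8) = -3 + (-44 + 8) = -3 - 36 = -39)
96*N = 96*(-39) = -3744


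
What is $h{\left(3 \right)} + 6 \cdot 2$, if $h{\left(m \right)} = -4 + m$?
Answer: $11$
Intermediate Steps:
$h{\left(3 \right)} + 6 \cdot 2 = \left(-4 + 3\right) + 6 \cdot 2 = -1 + 12 = 11$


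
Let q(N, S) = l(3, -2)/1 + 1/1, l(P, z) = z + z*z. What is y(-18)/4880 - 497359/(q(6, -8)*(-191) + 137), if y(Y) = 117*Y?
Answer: 303274213/265960 ≈ 1140.3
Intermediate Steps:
l(P, z) = z + z²
q(N, S) = 3 (q(N, S) = -2*(1 - 2)/1 + 1/1 = -2*(-1)*1 + 1*1 = 2*1 + 1 = 2 + 1 = 3)
y(-18)/4880 - 497359/(q(6, -8)*(-191) + 137) = (117*(-18))/4880 - 497359/(3*(-191) + 137) = -2106*1/4880 - 497359/(-573 + 137) = -1053/2440 - 497359/(-436) = -1053/2440 - 497359*(-1/436) = -1053/2440 + 497359/436 = 303274213/265960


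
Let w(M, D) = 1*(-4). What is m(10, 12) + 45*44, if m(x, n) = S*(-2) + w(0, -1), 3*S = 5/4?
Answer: 11851/6 ≈ 1975.2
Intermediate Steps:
w(M, D) = -4
S = 5/12 (S = (5/4)/3 = (5*(¼))/3 = (⅓)*(5/4) = 5/12 ≈ 0.41667)
m(x, n) = -29/6 (m(x, n) = (5/12)*(-2) - 4 = -⅚ - 4 = -29/6)
m(10, 12) + 45*44 = -29/6 + 45*44 = -29/6 + 1980 = 11851/6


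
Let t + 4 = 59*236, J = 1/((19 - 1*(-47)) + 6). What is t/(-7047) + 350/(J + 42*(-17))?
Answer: -10266320/4163967 ≈ -2.4655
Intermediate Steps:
J = 1/72 (J = 1/((19 + 47) + 6) = 1/(66 + 6) = 1/72 ≈ 0.013889)
t = 13920 (t = -4 + 59*236 = -4 + 13924 = 13920)
t/(-7047) + 350/(J + 42*(-17)) = 13920/(-7047) + 350/(1/72 + 42*(-17)) = 13920*(-1/7047) + 350/(1/72 - 714) = -160/81 + 350/(-51407/72) = -160/81 + 350*(-72/51407) = -160/81 - 25200/51407 = -10266320/4163967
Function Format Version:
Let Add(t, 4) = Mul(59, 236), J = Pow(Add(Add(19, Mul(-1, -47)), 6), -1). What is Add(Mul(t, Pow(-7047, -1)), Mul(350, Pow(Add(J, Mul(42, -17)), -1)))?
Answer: Rational(-10266320, 4163967) ≈ -2.4655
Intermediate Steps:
J = Rational(1, 72) (J = Pow(Add(Add(19, 47), 6), -1) = Pow(Add(66, 6), -1) = Pow(72, -1) = Rational(1, 72) ≈ 0.013889)
t = 13920 (t = Add(-4, Mul(59, 236)) = Add(-4, 13924) = 13920)
Add(Mul(t, Pow(-7047, -1)), Mul(350, Pow(Add(J, Mul(42, -17)), -1))) = Add(Mul(13920, Pow(-7047, -1)), Mul(350, Pow(Add(Rational(1, 72), Mul(42, -17)), -1))) = Add(Mul(13920, Rational(-1, 7047)), Mul(350, Pow(Add(Rational(1, 72), -714), -1))) = Add(Rational(-160, 81), Mul(350, Pow(Rational(-51407, 72), -1))) = Add(Rational(-160, 81), Mul(350, Rational(-72, 51407))) = Add(Rational(-160, 81), Rational(-25200, 51407)) = Rational(-10266320, 4163967)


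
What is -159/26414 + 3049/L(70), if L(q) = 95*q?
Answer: 19869734/43913275 ≈ 0.45248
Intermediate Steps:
-159/26414 + 3049/L(70) = -159/26414 + 3049/((95*70)) = -159*1/26414 + 3049/6650 = -159/26414 + 3049*(1/6650) = -159/26414 + 3049/6650 = 19869734/43913275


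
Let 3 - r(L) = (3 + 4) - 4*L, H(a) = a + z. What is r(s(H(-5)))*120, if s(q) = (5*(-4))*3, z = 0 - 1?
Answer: -29280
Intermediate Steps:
z = -1
H(a) = -1 + a (H(a) = a - 1 = -1 + a)
s(q) = -60 (s(q) = -20*3 = -60)
r(L) = -4 + 4*L (r(L) = 3 - ((3 + 4) - 4*L) = 3 - (7 - 4*L) = 3 + (-7 + 4*L) = -4 + 4*L)
r(s(H(-5)))*120 = (-4 + 4*(-60))*120 = (-4 - 240)*120 = -244*120 = -29280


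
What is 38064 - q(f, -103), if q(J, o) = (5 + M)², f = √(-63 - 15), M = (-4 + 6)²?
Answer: 37983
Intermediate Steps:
M = 4 (M = 2² = 4)
f = I*√78 (f = √(-78) = I*√78 ≈ 8.8318*I)
q(J, o) = 81 (q(J, o) = (5 + 4)² = 9² = 81)
38064 - q(f, -103) = 38064 - 1*81 = 38064 - 81 = 37983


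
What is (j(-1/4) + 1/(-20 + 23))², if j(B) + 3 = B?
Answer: 1225/144 ≈ 8.5069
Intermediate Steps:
j(B) = -3 + B
(j(-1/4) + 1/(-20 + 23))² = ((-3 - 1/4) + 1/(-20 + 23))² = ((-3 - 1*¼) + 1/3)² = ((-3 - ¼) + ⅓)² = (-13/4 + ⅓)² = (-35/12)² = 1225/144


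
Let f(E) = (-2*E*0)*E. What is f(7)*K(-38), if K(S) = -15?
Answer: 0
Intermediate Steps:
f(E) = 0 (f(E) = (-2*0)*E = 0*E = 0)
f(7)*K(-38) = 0*(-15) = 0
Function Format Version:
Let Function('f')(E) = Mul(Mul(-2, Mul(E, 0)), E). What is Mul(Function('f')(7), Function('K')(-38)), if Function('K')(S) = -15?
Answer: 0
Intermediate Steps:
Function('f')(E) = 0 (Function('f')(E) = Mul(Mul(-2, 0), E) = Mul(0, E) = 0)
Mul(Function('f')(7), Function('K')(-38)) = Mul(0, -15) = 0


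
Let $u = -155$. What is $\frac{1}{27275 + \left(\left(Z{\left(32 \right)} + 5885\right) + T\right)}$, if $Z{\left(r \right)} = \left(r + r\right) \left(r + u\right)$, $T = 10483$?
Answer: $\frac{1}{35771} \approx 2.7956 \cdot 10^{-5}$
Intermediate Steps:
$Z{\left(r \right)} = 2 r \left(-155 + r\right)$ ($Z{\left(r \right)} = \left(r + r\right) \left(r - 155\right) = 2 r \left(-155 + r\right)$)
$\frac{1}{27275 + \left(\left(Z{\left(32 \right)} + 5885\right) + T\right)} = \frac{1}{27275 + \left(\left(2 \cdot 32 \left(-155 + 32\right) + 5885\right) + 10483\right)} = \frac{1}{27275 + \left(\left(2 \cdot 32 \left(-123\right) + 5885\right) + 10483\right)} = \frac{1}{27275 + \left(\left(-7872 + 5885\right) + 10483\right)} = \frac{1}{27275 + \left(-1987 + 10483\right)} = \frac{1}{27275 + 8496} = \frac{1}{35771}$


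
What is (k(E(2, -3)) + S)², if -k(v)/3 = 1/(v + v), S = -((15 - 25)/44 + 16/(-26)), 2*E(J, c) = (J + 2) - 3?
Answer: 380689/81796 ≈ 4.6541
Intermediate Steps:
E(J, c) = -½ + J/2 (E(J, c) = ((J + 2) - 3)/2 = ((2 + J) - 3)/2 = (-1 + J)/2 = -½ + J/2)
S = 241/286 (S = -(-10*1/44 + 16*(-1/26)) = -(-5/22 - 8/13) = -1*(-241/286) = 241/286 ≈ 0.84266)
k(v) = -3/(2*v) (k(v) = -3/(v + v) = -3*1/(2*v) = -3/(2*v))
(k(E(2, -3)) + S)² = (-3/(2*(-½ + (½)*2)) + 241/286)² = (-3/(2*(-½ + 1)) + 241/286)² = (-3/(2*½) + 241/286)² = (-3/2*2 + 241/286)² = (-3 + 241/286)² = (-617/286)² = 380689/81796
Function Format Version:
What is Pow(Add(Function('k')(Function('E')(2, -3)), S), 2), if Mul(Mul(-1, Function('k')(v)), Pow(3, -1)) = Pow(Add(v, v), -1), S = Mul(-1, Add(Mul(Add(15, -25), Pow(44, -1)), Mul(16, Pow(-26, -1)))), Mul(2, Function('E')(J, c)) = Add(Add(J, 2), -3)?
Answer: Rational(380689, 81796) ≈ 4.6541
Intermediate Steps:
Function('E')(J, c) = Add(Rational(-1, 2), Mul(Rational(1, 2), J)) (Function('E')(J, c) = Mul(Rational(1, 2), Add(Add(J, 2), -3)) = Mul(Rational(1, 2), Add(Add(2, J), -3)) = Mul(Rational(1, 2), Add(-1, J)) = Add(Rational(-1, 2), Mul(Rational(1, 2), J)))
S = Rational(241, 286) (S = Mul(-1, Add(Mul(-10, Rational(1, 44)), Mul(16, Rational(-1, 26)))) = Mul(-1, Add(Rational(-5, 22), Rational(-8, 13))) = Mul(-1, Rational(-241, 286)) = Rational(241, 286) ≈ 0.84266)
Function('k')(v) = Mul(Rational(-3, 2), Pow(v, -1)) (Function('k')(v) = Mul(-3, Pow(Add(v, v), -1)) = Mul(-3, Pow(Mul(2, v), -1)) = Mul(-3, Mul(Rational(1, 2), Pow(v, -1))) = Mul(Rational(-3, 2), Pow(v, -1)))
Pow(Add(Function('k')(Function('E')(2, -3)), S), 2) = Pow(Add(Mul(Rational(-3, 2), Pow(Add(Rational(-1, 2), Mul(Rational(1, 2), 2)), -1)), Rational(241, 286)), 2) = Pow(Add(Mul(Rational(-3, 2), Pow(Add(Rational(-1, 2), 1), -1)), Rational(241, 286)), 2) = Pow(Add(Mul(Rational(-3, 2), Pow(Rational(1, 2), -1)), Rational(241, 286)), 2) = Pow(Add(Mul(Rational(-3, 2), 2), Rational(241, 286)), 2) = Pow(Add(-3, Rational(241, 286)), 2) = Pow(Rational(-617, 286), 2) = Rational(380689, 81796)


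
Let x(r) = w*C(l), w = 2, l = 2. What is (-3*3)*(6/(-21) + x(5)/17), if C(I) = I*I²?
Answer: -702/119 ≈ -5.8992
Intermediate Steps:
C(I) = I³
x(r) = 16 (x(r) = 2*2³ = 2*8 = 16)
(-3*3)*(6/(-21) + x(5)/17) = (-3*3)*(6/(-21) + 16/17) = -9*(6*(-1/21) + 16*(1/17)) = -9*(-2/7 + 16/17) = -9*78/119 = -702/119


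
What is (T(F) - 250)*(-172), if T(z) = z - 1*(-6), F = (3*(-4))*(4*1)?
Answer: 50224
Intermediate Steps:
F = -48 (F = -12*4 = -48)
T(z) = 6 + z (T(z) = z + 6 = 6 + z)
(T(F) - 250)*(-172) = ((6 - 48) - 250)*(-172) = (-42 - 250)*(-172) = -292*(-172) = 50224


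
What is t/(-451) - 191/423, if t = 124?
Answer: -138593/190773 ≈ -0.72648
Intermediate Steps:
t/(-451) - 191/423 = 124/(-451) - 191/423 = 124*(-1/451) - 191*1/423 = -124/451 - 191/423 = -138593/190773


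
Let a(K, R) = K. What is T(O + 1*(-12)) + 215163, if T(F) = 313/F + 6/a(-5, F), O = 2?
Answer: 430261/2 ≈ 2.1513e+5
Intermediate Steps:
T(F) = -6/5 + 313/F (T(F) = 313/F + 6/(-5) = 313/F + 6*(-⅕) = 313/F - 6/5 = -6/5 + 313/F)
T(O + 1*(-12)) + 215163 = (-6/5 + 313/(2 + 1*(-12))) + 215163 = (-6/5 + 313/(2 - 12)) + 215163 = (-6/5 + 313/(-10)) + 215163 = (-6/5 + 313*(-⅒)) + 215163 = (-6/5 - 313/10) + 215163 = -65/2 + 215163 = 430261/2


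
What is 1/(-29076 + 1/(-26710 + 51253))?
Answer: -24543/713612267 ≈ -3.4393e-5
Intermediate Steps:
1/(-29076 + 1/(-26710 + 51253)) = 1/(-29076 + 1/24543) = 1/(-713612267/24543) = -24543/713612267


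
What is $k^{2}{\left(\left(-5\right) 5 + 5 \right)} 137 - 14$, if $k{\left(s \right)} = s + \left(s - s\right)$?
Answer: $54786$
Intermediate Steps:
$k{\left(s \right)} = s$ ($k{\left(s \right)} = s + 0 = s$)
$k^{2}{\left(\left(-5\right) 5 + 5 \right)} 137 - 14 = \left(\left(-5\right) 5 + 5\right)^{2} \cdot 137 - 14 = \left(-25 + 5\right)^{2} \cdot 137 - 14 = \left(-20\right)^{2} \cdot 137 - 14 = 400 \cdot 137 - 14 = 54800 - 14 = 54786$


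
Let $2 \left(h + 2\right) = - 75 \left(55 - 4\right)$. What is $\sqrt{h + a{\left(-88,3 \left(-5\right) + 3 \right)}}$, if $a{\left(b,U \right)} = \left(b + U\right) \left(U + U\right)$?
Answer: $\frac{\sqrt{1942}}{2} \approx 22.034$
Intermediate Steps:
$a{\left(b,U \right)} = 2 U \left(U + b\right)$ ($a{\left(b,U \right)} = \left(U + b\right) 2 U = 2 U \left(U + b\right)$)
$h = - \frac{3829}{2}$ ($h = -2 + \frac{\left(-75\right) \left(55 - 4\right)}{2} = -2 + \frac{\left(-75\right) 51}{2} = -2 + \frac{1}{2} \left(-3825\right) = -2 - \frac{3825}{2} = - \frac{3829}{2} \approx -1914.5$)
$\sqrt{h + a{\left(-88,3 \left(-5\right) + 3 \right)}} = \sqrt{- \frac{3829}{2} + 2 \left(3 \left(-5\right) + 3\right) \left(\left(3 \left(-5\right) + 3\right) - 88\right)} = \sqrt{- \frac{3829}{2} + 2 \left(-15 + 3\right) \left(\left(-15 + 3\right) - 88\right)} = \sqrt{- \frac{3829}{2} + 2 \left(-12\right) \left(-12 - 88\right)} = \sqrt{- \frac{3829}{2} + 2 \left(-12\right) \left(-100\right)} = \sqrt{- \frac{3829}{2} + 2400} = \sqrt{\frac{971}{2}} = \frac{\sqrt{1942}}{2}$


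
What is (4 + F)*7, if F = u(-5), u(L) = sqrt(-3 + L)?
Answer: 28 + 14*I*sqrt(2) ≈ 28.0 + 19.799*I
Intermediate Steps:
F = 2*I*sqrt(2) (F = sqrt(-3 - 5) = sqrt(-8) = 2*I*sqrt(2) ≈ 2.8284*I)
(4 + F)*7 = (4 + 2*I*sqrt(2))*7 = 28 + 14*I*sqrt(2)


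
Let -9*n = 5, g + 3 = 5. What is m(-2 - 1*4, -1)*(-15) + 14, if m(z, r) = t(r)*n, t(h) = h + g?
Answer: 67/3 ≈ 22.333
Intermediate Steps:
g = 2 (g = -3 + 5 = 2)
t(h) = 2 + h (t(h) = h + 2 = 2 + h)
n = -5/9 (n = -⅑*5 = -5/9 ≈ -0.55556)
m(z, r) = -10/9 - 5*r/9 (m(z, r) = (2 + r)*(-5/9) = -10/9 - 5*r/9)
m(-2 - 1*4, -1)*(-15) + 14 = (-10/9 - 5/9*(-1))*(-15) + 14 = (-10/9 + 5/9)*(-15) + 14 = -5/9*(-15) + 14 = 25/3 + 14 = 67/3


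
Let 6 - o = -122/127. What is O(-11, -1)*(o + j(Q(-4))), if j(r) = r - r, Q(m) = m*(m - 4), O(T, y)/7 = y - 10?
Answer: -68068/127 ≈ -535.97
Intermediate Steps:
O(T, y) = -70 + 7*y (O(T, y) = 7*(y - 10) = 7*(-10 + y) = -70 + 7*y)
Q(m) = m*(-4 + m)
j(r) = 0
o = 884/127 (o = 6 - (-122)/127 = 6 - 1*(-122/127) = 6 + 122/127 = 884/127 ≈ 6.9606)
O(-11, -1)*(o + j(Q(-4))) = (-70 + 7*(-1))*(884/127 + 0) = (-70 - 7)*(884/127) = -77*884/127 = -68068/127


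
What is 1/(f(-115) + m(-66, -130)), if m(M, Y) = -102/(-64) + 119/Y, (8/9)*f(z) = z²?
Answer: 2080/30947911 ≈ 6.7210e-5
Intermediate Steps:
f(z) = 9*z²/8
m(M, Y) = 51/32 + 119/Y (m(M, Y) = -102*(-1/64) + 119/Y = 51/32 + 119/Y)
1/(f(-115) + m(-66, -130)) = 1/((9/8)*(-115)² + (51/32 + 119/(-130))) = 1/((9/8)*13225 + (51/32 + 119*(-1/130))) = 1/(119025/8 + (51/32 - 119/130)) = 1/(119025/8 + 1411/2080) = 1/(30947911/2080) = 2080/30947911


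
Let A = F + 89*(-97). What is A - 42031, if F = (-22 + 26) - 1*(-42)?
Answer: -50618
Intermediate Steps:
F = 46 (F = 4 + 42 = 46)
A = -8587 (A = 46 + 89*(-97) = 46 - 8633 = -8587)
A - 42031 = -8587 - 42031 = -50618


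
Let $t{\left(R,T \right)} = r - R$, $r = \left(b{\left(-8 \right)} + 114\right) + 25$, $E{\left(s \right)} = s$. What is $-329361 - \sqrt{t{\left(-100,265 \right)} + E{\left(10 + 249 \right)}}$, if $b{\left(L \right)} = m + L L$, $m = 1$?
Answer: $-329361 - \sqrt{563} \approx -3.2938 \cdot 10^{5}$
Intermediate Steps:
$b{\left(L \right)} = 1 + L^{2}$ ($b{\left(L \right)} = 1 + L L = 1 + L^{2}$)
$r = 204$ ($r = \left(\left(1 + \left(-8\right)^{2}\right) + 114\right) + 25 = \left(\left(1 + 64\right) + 114\right) + 25 = \left(65 + 114\right) + 25 = 179 + 25 = 204$)
$t{\left(R,T \right)} = 204 - R$
$-329361 - \sqrt{t{\left(-100,265 \right)} + E{\left(10 + 249 \right)}} = -329361 - \sqrt{\left(204 - -100\right) + \left(10 + 249\right)} = -329361 - \sqrt{\left(204 + 100\right) + 259} = -329361 - \sqrt{304 + 259} = -329361 - \sqrt{563}$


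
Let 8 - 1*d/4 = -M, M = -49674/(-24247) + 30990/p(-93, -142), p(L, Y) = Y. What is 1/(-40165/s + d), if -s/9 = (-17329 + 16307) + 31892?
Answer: -95658924942/79647392165639 ≈ -0.0012010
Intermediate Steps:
s = -277830 (s = -9*((-17329 + 16307) + 31892) = -9*(-1022 + 31892) = -9*30870 = -277830)
M = -372180411/1721537 (M = -49674/(-24247) + 30990/(-142) = -49674*(-1/24247) + 30990*(-1/142) = 49674/24247 - 15495/71 = -372180411/1721537 ≈ -216.19)
d = -1433632460/1721537 (d = 32 - (-4)*(-372180411)/1721537 = 32 - 4*372180411/1721537 = 32 - 1488721644/1721537 = -1433632460/1721537 ≈ -832.76)
1/(-40165/s + d) = 1/(-40165/(-277830) - 1433632460/1721537) = 1/(-40165*(-1/277830) - 1433632460/1721537) = 1/(8033/55566 - 1433632460/1721537) = 1/(-79647392165639/95658924942) = -95658924942/79647392165639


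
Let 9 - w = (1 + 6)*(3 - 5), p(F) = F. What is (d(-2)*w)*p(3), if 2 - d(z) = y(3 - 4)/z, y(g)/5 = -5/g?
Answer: 2001/2 ≈ 1000.5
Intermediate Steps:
y(g) = -25/g (y(g) = 5*(-5/g) = -25/g)
w = 23 (w = 9 - (1 + 6)*(3 - 5) = 9 - 7*(-2) = 9 - 1*(-14) = 9 + 14 = 23)
d(z) = 2 - 25/z (d(z) = 2 - (-25/(3 - 4))/z = 2 - (-25/(-1))/z = 2 - (-25*(-1))/z = 2 - 25/z)
(d(-2)*w)*p(3) = ((2 - 25/(-2))*23)*3 = ((2 - 25*(-1/2))*23)*3 = ((2 + 25/2)*23)*3 = ((29/2)*23)*3 = (667/2)*3 = 2001/2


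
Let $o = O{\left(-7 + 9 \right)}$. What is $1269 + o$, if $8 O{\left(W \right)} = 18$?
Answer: $\frac{5085}{4} \approx 1271.3$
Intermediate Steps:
$O{\left(W \right)} = \frac{9}{4}$ ($O{\left(W \right)} = \frac{1}{8} \cdot 18 = \frac{9}{4}$)
$o = \frac{9}{4} \approx 2.25$
$1269 + o = 1269 + \frac{9}{4} = \frac{5085}{4}$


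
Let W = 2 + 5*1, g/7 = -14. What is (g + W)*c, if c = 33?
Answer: -3003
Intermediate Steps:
g = -98 (g = 7*(-14) = -98)
W = 7 (W = 2 + 5 = 7)
(g + W)*c = (-98 + 7)*33 = -91*33 = -3003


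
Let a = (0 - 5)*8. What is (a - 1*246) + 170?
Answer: -116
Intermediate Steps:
a = -40 (a = -5*8 = -40)
(a - 1*246) + 170 = (-40 - 1*246) + 170 = (-40 - 246) + 170 = -286 + 170 = -116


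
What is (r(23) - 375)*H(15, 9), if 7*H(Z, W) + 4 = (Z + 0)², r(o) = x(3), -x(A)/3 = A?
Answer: -84864/7 ≈ -12123.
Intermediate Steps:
x(A) = -3*A
r(o) = -9 (r(o) = -3*3 = -9)
H(Z, W) = -4/7 + Z²/7 (H(Z, W) = -4/7 + (Z + 0)²/7 = -4/7 + Z²/7)
(r(23) - 375)*H(15, 9) = (-9 - 375)*(-4/7 + (⅐)*15²) = -384*(-4/7 + (⅐)*225) = -384*(-4/7 + 225/7) = -384*221/7 = -84864/7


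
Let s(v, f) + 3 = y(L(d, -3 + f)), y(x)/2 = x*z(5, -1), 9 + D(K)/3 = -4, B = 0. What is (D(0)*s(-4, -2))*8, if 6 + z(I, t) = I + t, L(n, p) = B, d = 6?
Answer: 936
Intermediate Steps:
D(K) = -39 (D(K) = -27 + 3*(-4) = -27 - 12 = -39)
L(n, p) = 0
z(I, t) = -6 + I + t (z(I, t) = -6 + (I + t) = -6 + I + t)
y(x) = -4*x (y(x) = 2*(x*(-6 + 5 - 1)) = 2*(x*(-2)) = 2*(-2*x) = -4*x)
s(v, f) = -3 (s(v, f) = -3 - 4*0 = -3 + 0 = -3)
(D(0)*s(-4, -2))*8 = -39*(-3)*8 = 117*8 = 936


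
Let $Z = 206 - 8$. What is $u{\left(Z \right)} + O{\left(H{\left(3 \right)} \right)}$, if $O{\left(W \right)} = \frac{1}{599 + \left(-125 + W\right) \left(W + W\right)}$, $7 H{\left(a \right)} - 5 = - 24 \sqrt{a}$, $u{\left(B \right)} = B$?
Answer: $\frac{908934401455}{4590583751} + \frac{2034480 \sqrt{3}}{4590583751} \approx 198.0$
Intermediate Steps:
$Z = 198$ ($Z = 206 - 8 = 198$)
$H{\left(a \right)} = \frac{5}{7} - \frac{24 \sqrt{a}}{7}$ ($H{\left(a \right)} = \frac{5}{7} + \frac{\left(-24\right) \sqrt{a}}{7} = \frac{5}{7} - \frac{24 \sqrt{a}}{7}$)
$O{\left(W \right)} = \frac{1}{599 + 2 W \left(-125 + W\right)}$ ($O{\left(W \right)} = \frac{1}{599 + \left(-125 + W\right) 2 W} = \frac{1}{599 + 2 W \left(-125 + W\right)}$)
$u{\left(Z \right)} + O{\left(H{\left(3 \right)} \right)} = 198 + \frac{1}{599 - 250 \left(\frac{5}{7} - \frac{24 \sqrt{3}}{7}\right) + 2 \left(\frac{5}{7} - \frac{24 \sqrt{3}}{7}\right)^{2}} = 198 + \frac{1}{599 - \left(\frac{1250}{7} - \frac{6000 \sqrt{3}}{7}\right) + 2 \left(\frac{5}{7} - \frac{24 \sqrt{3}}{7}\right)^{2}} = 198 + \frac{1}{\frac{2943}{7} + 2 \left(\frac{5}{7} - \frac{24 \sqrt{3}}{7}\right)^{2} + \frac{6000 \sqrt{3}}{7}}$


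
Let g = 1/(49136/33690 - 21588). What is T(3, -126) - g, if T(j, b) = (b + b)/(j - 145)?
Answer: 45817982787/25817395732 ≈ 1.7747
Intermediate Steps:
T(j, b) = 2*b/(-145 + j) (T(j, b) = (2*b)/(-145 + j) = 2*b/(-145 + j))
g = -16845/363625292 (g = 1/(49136*(1/33690) - 21588) = 1/(24568/16845 - 21588) = 1/(-363625292/16845) = -16845/363625292 ≈ -4.6325e-5)
T(3, -126) - g = 2*(-126)/(-145 + 3) - 1*(-16845/363625292) = 2*(-126)/(-142) + 16845/363625292 = 2*(-126)*(-1/142) + 16845/363625292 = 126/71 + 16845/363625292 = 45817982787/25817395732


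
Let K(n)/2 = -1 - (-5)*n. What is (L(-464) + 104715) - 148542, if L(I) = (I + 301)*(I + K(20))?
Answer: -469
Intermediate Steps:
K(n) = -2 + 10*n (K(n) = 2*(-1 - (-5)*n) = 2*(-1 + 5*n) = -2 + 10*n)
L(I) = (198 + I)*(301 + I) (L(I) = (I + 301)*(I + (-2 + 10*20)) = (301 + I)*(I + (-2 + 200)) = (301 + I)*(I + 198) = (301 + I)*(198 + I) = (198 + I)*(301 + I))
(L(-464) + 104715) - 148542 = ((59598 + (-464)² + 499*(-464)) + 104715) - 148542 = ((59598 + 215296 - 231536) + 104715) - 148542 = (43358 + 104715) - 148542 = 148073 - 148542 = -469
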